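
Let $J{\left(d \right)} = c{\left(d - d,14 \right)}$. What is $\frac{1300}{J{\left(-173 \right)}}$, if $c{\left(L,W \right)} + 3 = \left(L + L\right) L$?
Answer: $- \frac{1300}{3} \approx -433.33$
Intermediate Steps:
$c{\left(L,W \right)} = -3 + 2 L^{2}$ ($c{\left(L,W \right)} = -3 + \left(L + L\right) L = -3 + 2 L L = -3 + 2 L^{2}$)
$J{\left(d \right)} = -3$ ($J{\left(d \right)} = -3 + 2 \left(d - d\right)^{2} = -3 + 2 \cdot 0^{2} = -3 + 2 \cdot 0 = -3 + 0 = -3$)
$\frac{1300}{J{\left(-173 \right)}} = \frac{1300}{-3} = 1300 \left(- \frac{1}{3}\right) = - \frac{1300}{3}$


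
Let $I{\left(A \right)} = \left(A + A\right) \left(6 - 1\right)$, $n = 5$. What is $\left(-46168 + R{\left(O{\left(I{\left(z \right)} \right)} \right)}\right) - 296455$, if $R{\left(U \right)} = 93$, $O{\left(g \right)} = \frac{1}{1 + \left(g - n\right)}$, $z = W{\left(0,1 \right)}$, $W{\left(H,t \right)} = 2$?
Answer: $-342530$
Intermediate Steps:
$z = 2$
$I{\left(A \right)} = 10 A$ ($I{\left(A \right)} = 2 A 5 = 10 A$)
$O{\left(g \right)} = \frac{1}{-4 + g}$ ($O{\left(g \right)} = \frac{1}{1 + \left(g - 5\right)} = \frac{1}{1 + \left(-5 + g\right)} = \frac{1}{-4 + g}$)
$\left(-46168 + R{\left(O{\left(I{\left(z \right)} \right)} \right)}\right) - 296455 = \left(-46168 + 93\right) - 296455 = -46075 - 296455 = -342530$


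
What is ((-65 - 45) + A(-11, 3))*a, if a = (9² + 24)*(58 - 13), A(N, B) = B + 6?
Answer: -477225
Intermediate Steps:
A(N, B) = 6 + B
a = 4725 (a = (81 + 24)*45 = 105*45 = 4725)
((-65 - 45) + A(-11, 3))*a = ((-65 - 45) + (6 + 3))*4725 = (-110 + 9)*4725 = -101*4725 = -477225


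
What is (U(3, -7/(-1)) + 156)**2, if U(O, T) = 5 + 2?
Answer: 26569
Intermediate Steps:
U(O, T) = 7
(U(3, -7/(-1)) + 156)**2 = (7 + 156)**2 = 163**2 = 26569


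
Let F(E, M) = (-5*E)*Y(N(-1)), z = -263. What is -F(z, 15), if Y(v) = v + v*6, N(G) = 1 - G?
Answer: -18410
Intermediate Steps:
Y(v) = 7*v (Y(v) = v + 6*v = 7*v)
F(E, M) = -70*E (F(E, M) = (-5*E)*(7*(1 - 1*(-1))) = (-5*E)*(7*(1 + 1)) = (-5*E)*(7*2) = -5*E*14 = -70*E)
-F(z, 15) = -(-70)*(-263) = -1*18410 = -18410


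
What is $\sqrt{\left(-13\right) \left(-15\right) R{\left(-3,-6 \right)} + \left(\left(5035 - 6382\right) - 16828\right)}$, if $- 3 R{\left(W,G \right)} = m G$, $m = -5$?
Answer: $5 i \sqrt{805} \approx 141.86 i$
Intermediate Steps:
$R{\left(W,G \right)} = \frac{5 G}{3}$ ($R{\left(W,G \right)} = - \frac{\left(-5\right) G}{3} = \frac{5 G}{3}$)
$\sqrt{\left(-13\right) \left(-15\right) R{\left(-3,-6 \right)} + \left(\left(5035 - 6382\right) - 16828\right)} = \sqrt{\left(-13\right) \left(-15\right) \frac{5}{3} \left(-6\right) + \left(\left(5035 - 6382\right) - 16828\right)} = \sqrt{195 \left(-10\right) - 18175} = \sqrt{-1950 - 18175} = \sqrt{-20125} = 5 i \sqrt{805}$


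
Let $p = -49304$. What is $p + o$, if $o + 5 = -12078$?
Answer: $-61387$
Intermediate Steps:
$o = -12083$ ($o = -5 - 12078 = -12083$)
$p + o = -49304 - 12083 = -61387$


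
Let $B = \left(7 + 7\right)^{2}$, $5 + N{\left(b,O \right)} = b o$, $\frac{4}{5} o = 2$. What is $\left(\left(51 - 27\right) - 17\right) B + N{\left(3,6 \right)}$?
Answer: $\frac{2749}{2} \approx 1374.5$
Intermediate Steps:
$o = \frac{5}{2}$ ($o = \frac{5}{4} \cdot 2 = \frac{5}{2} \approx 2.5$)
$N{\left(b,O \right)} = -5 + \frac{5 b}{2}$ ($N{\left(b,O \right)} = -5 + b \frac{5}{2} = -5 + \frac{5 b}{2}$)
$B = 196$ ($B = 14^{2} = 196$)
$\left(\left(51 - 27\right) - 17\right) B + N{\left(3,6 \right)} = \left(\left(51 - 27\right) - 17\right) 196 + \left(-5 + \frac{5}{2} \cdot 3\right) = \left(24 - 17\right) 196 + \left(-5 + \frac{15}{2}\right) = 7 \cdot 196 + \frac{5}{2} = 1372 + \frac{5}{2} = \frac{2749}{2}$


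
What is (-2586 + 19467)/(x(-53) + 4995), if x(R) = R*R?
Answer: 16881/7804 ≈ 2.1631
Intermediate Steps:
x(R) = R²
(-2586 + 19467)/(x(-53) + 4995) = (-2586 + 19467)/((-53)² + 4995) = 16881/(2809 + 4995) = 16881/7804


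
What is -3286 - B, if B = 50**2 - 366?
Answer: -5420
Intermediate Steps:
B = 2134 (B = 2500 - 366 = 2134)
-3286 - B = -3286 - 1*2134 = -3286 - 2134 = -5420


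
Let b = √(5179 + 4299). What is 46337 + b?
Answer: 46337 + √9478 ≈ 46434.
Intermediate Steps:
b = √9478 ≈ 97.355
46337 + b = 46337 + √9478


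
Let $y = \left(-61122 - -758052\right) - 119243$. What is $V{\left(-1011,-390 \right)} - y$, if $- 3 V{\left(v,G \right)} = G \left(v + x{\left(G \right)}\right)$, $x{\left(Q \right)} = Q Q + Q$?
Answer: $19013183$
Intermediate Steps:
$x{\left(Q \right)} = Q + Q^{2}$ ($x{\left(Q \right)} = Q^{2} + Q = Q + Q^{2}$)
$V{\left(v,G \right)} = - \frac{G \left(v + G \left(1 + G\right)\right)}{3}$
$y = 577687$ ($y = \left(-61122 + 758052\right) - 119243 = 696930 - 119243 = 577687$)
$V{\left(-1011,-390 \right)} - y = \left(- \frac{1}{3}\right) \left(-390\right) \left(-1011 - 390 \left(1 - 390\right)\right) - 577687 = \left(- \frac{1}{3}\right) \left(-390\right) \left(-1011 - -151710\right) - 577687 = \left(- \frac{1}{3}\right) \left(-390\right) \left(-1011 + 151710\right) - 577687 = \left(- \frac{1}{3}\right) \left(-390\right) 150699 - 577687 = 19590870 - 577687 = 19013183$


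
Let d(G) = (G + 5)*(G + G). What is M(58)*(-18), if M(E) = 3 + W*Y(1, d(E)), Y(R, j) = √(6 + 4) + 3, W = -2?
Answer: 54 + 36*√10 ≈ 167.84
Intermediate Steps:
d(G) = 2*G*(5 + G) (d(G) = (5 + G)*(2*G) = 2*G*(5 + G))
Y(R, j) = 3 + √10 (Y(R, j) = √10 + 3 = 3 + √10)
M(E) = -3 - 2*√10 (M(E) = 3 - 2*(3 + √10) = 3 + (-6 - 2*√10) = -3 - 2*√10)
M(58)*(-18) = (-3 - 2*√10)*(-18) = 54 + 36*√10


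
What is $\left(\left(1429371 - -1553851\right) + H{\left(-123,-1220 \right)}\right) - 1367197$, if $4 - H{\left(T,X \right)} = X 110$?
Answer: $1750229$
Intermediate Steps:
$H{\left(T,X \right)} = 4 - 110 X$ ($H{\left(T,X \right)} = 4 - X 110 = 4 - 110 X$)
$\left(\left(1429371 - -1553851\right) + H{\left(-123,-1220 \right)}\right) - 1367197 = \left(\left(1429371 - -1553851\right) + \left(4 - -134200\right)\right) - 1367197 = \left(\left(1429371 + 1553851\right) + \left(4 + 134200\right)\right) - 1367197 = \left(2983222 + 134204\right) - 1367197 = 3117426 - 1367197 = 1750229$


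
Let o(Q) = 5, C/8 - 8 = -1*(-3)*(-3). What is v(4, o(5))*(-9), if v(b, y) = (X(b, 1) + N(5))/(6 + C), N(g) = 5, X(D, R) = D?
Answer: 81/2 ≈ 40.500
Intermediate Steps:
C = -8 (C = 64 + 8*(-1*(-3)*(-3)) = 64 + 8*(3*(-3)) = 64 + 8*(-9) = 64 - 72 = -8)
v(b, y) = -5/2 - b/2 (v(b, y) = (b + 5)/(6 - 8) = (5 + b)/(-2) = (5 + b)*(-½) = -5/2 - b/2)
v(4, o(5))*(-9) = (-5/2 - ½*4)*(-9) = (-5/2 - 2)*(-9) = -9/2*(-9) = 81/2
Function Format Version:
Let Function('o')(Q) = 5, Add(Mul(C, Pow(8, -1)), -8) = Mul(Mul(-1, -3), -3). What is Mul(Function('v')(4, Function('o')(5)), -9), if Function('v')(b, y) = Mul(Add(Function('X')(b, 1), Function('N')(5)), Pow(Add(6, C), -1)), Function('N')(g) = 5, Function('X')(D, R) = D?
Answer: Rational(81, 2) ≈ 40.500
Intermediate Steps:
C = -8 (C = Add(64, Mul(8, Mul(Mul(-1, -3), -3))) = Add(64, Mul(8, Mul(3, -3))) = Add(64, Mul(8, -9)) = Add(64, -72) = -8)
Function('v')(b, y) = Add(Rational(-5, 2), Mul(Rational(-1, 2), b)) (Function('v')(b, y) = Mul(Add(b, 5), Pow(Add(6, -8), -1)) = Mul(Add(5, b), Pow(-2, -1)) = Mul(Add(5, b), Rational(-1, 2)) = Add(Rational(-5, 2), Mul(Rational(-1, 2), b)))
Mul(Function('v')(4, Function('o')(5)), -9) = Mul(Add(Rational(-5, 2), Mul(Rational(-1, 2), 4)), -9) = Mul(Add(Rational(-5, 2), -2), -9) = Mul(Rational(-9, 2), -9) = Rational(81, 2)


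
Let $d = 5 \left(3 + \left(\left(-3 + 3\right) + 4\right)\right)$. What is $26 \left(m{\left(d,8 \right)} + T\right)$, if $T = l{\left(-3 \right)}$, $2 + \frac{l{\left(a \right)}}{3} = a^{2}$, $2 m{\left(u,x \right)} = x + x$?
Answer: $754$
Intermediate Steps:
$d = 35$ ($d = 5 \left(3 + \left(0 + 4\right)\right) = 5 \left(3 + 4\right) = 5 \cdot 7 = 35$)
$m{\left(u,x \right)} = x$ ($m{\left(u,x \right)} = \frac{x + x}{2} = \frac{2 x}{2} = x$)
$l{\left(a \right)} = -6 + 3 a^{2}$
$T = 21$ ($T = -6 + 3 \left(-3\right)^{2} = -6 + 3 \cdot 9 = -6 + 27 = 21$)
$26 \left(m{\left(d,8 \right)} + T\right) = 26 \left(8 + 21\right) = 26 \cdot 29 = 754$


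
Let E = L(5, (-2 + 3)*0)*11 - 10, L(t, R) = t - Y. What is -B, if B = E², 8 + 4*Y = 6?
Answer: -10201/4 ≈ -2550.3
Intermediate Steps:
Y = -½ (Y = -2 + (¼)*6 = -2 + 3/2 = -½ ≈ -0.50000)
L(t, R) = ½ + t (L(t, R) = t - 1*(-½) = t + ½ = ½ + t)
E = 101/2 (E = (½ + 5)*11 - 10 = (11/2)*11 - 10 = 121/2 - 10 = 101/2 ≈ 50.500)
B = 10201/4 (B = (101/2)² = 10201/4 ≈ 2550.3)
-B = -1*10201/4 = -10201/4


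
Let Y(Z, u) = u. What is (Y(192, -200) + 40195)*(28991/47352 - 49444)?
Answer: -93638025663515/47352 ≈ -1.9775e+9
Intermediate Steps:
(Y(192, -200) + 40195)*(28991/47352 - 49444) = (-200 + 40195)*(28991/47352 - 49444) = 39995*(28991*(1/47352) - 49444) = 39995*(28991/47352 - 49444) = 39995*(-2341243297/47352) = -93638025663515/47352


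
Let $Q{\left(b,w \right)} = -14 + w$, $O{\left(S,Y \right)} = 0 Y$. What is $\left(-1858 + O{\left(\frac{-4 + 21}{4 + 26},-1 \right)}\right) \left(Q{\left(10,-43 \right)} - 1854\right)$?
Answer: $3550638$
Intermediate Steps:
$O{\left(S,Y \right)} = 0$
$\left(-1858 + O{\left(\frac{-4 + 21}{4 + 26},-1 \right)}\right) \left(Q{\left(10,-43 \right)} - 1854\right) = \left(-1858 + 0\right) \left(\left(-14 - 43\right) - 1854\right) = - 1858 \left(-57 - 1854\right) = \left(-1858\right) \left(-1911\right) = 3550638$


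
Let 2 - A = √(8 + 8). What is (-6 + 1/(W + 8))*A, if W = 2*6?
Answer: 119/10 ≈ 11.900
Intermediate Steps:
W = 12
A = -2 (A = 2 - √(8 + 8) = 2 - √16 = 2 - 1*4 = 2 - 4 = -2)
(-6 + 1/(W + 8))*A = (-6 + 1/(12 + 8))*(-2) = (-6 + 1/20)*(-2) = -119/20*(-2) = 119/10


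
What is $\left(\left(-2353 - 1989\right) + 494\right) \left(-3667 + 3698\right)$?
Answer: $-119288$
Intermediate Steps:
$\left(\left(-2353 - 1989\right) + 494\right) \left(-3667 + 3698\right) = \left(\left(-2353 - 1989\right) + 494\right) 31 = \left(-4342 + 494\right) 31 = \left(-3848\right) 31 = -119288$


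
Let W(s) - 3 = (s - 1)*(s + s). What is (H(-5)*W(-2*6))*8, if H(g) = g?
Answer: -12600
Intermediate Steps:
W(s) = 3 + 2*s*(-1 + s) (W(s) = 3 + (s - 1)*(s + s) = 3 + (-1 + s)*(2*s) = 3 + 2*s*(-1 + s))
(H(-5)*W(-2*6))*8 = -5*(3 - (-4)*6 + 2*(-2*6)²)*8 = -5*(3 - 2*(-12) + 2*(-12)²)*8 = -5*(3 + 24 + 2*144)*8 = -5*(3 + 24 + 288)*8 = -5*315*8 = -1575*8 = -12600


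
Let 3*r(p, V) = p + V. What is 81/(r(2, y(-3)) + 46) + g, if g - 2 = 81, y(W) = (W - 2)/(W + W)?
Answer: 71593/845 ≈ 84.725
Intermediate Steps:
y(W) = (-2 + W)/(2*W) (y(W) = (-2 + W)/((2*W)) = (-2 + W)*(1/(2*W)) = (-2 + W)/(2*W))
g = 83 (g = 2 + 81 = 83)
r(p, V) = V/3 + p/3 (r(p, V) = (p + V)/3 = (V + p)/3 = V/3 + p/3)
81/(r(2, y(-3)) + 46) + g = 81/((((½)*(-2 - 3)/(-3))/3 + (⅓)*2) + 46) + 83 = 81/((((½)*(-⅓)*(-5))/3 + ⅔) + 46) + 83 = 81/(((⅓)*(⅚) + ⅔) + 46) + 83 = 81/((5/18 + ⅔) + 46) + 83 = 81/(17/18 + 46) + 83 = 81/(845/18) + 83 = (18/845)*81 + 83 = 1458/845 + 83 = 71593/845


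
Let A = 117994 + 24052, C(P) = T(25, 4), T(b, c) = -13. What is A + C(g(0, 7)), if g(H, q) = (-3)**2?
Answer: 142033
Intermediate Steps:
g(H, q) = 9
C(P) = -13
A = 142046
A + C(g(0, 7)) = 142046 - 13 = 142033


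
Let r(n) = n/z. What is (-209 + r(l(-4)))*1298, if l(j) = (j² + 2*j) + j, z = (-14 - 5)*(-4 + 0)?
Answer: -5153060/19 ≈ -2.7121e+5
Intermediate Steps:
z = 76 (z = -19*(-4) = 76)
l(j) = j² + 3*j
r(n) = n/76
(-209 + r(l(-4)))*1298 = (-209 + (-4*(3 - 4))/76)*1298 = (-209 + (-4*(-1))/76)*1298 = (-209 + (1/76)*4)*1298 = (-209 + 1/19)*1298 = -3970/19*1298 = -5153060/19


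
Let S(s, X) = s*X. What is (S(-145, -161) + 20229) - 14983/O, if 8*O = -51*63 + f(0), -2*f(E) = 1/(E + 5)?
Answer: 1401274834/32131 ≈ 43611.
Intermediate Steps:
f(E) = -1/(2*(5 + E)) (f(E) = -1/(2*(E + 5)) = -1/(2*(5 + E)))
O = -32131/80 (O = (-51*63 - 1/(10 + 2*0))/8 = (-3213 - 1/(10 + 0))/8 = (-3213 - 1/10)/8 = (-3213 - 1*⅒)/8 = (-3213 - ⅒)/8 = (⅛)*(-32131/10) = -32131/80 ≈ -401.64)
S(s, X) = X*s
(S(-145, -161) + 20229) - 14983/O = (-161*(-145) + 20229) - 14983/(-32131/80) = (23345 + 20229) - 14983*(-80/32131) = 43574 + 1198640/32131 = 1401274834/32131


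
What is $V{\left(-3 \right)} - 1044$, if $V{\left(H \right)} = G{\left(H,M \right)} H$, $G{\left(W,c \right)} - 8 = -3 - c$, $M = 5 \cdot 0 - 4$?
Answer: $-1071$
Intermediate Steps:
$M = -4$ ($M = 0 - 4 = -4$)
$G{\left(W,c \right)} = 5 - c$ ($G{\left(W,c \right)} = 8 - \left(3 + c\right) = 5 - c$)
$V{\left(H \right)} = 9 H$ ($V{\left(H \right)} = \left(5 - -4\right) H = \left(5 + 4\right) H = 9 H$)
$V{\left(-3 \right)} - 1044 = 9 \left(-3\right) - 1044 = -27 - 1044 = -1071$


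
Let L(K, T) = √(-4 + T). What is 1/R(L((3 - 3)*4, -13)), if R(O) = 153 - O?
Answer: 9/1378 + I*√17/23426 ≈ 0.0065312 + 0.00017601*I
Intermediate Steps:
1/R(L((3 - 3)*4, -13)) = 1/(153 - √(-4 - 13)) = 1/(153 - √(-17)) = 1/(153 - I*√17)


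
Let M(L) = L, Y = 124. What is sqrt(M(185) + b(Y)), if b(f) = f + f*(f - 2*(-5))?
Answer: 5*sqrt(677) ≈ 130.10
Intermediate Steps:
b(f) = f + f*(10 + f) (b(f) = f + f*(f + 10) = f + f*(10 + f))
sqrt(M(185) + b(Y)) = sqrt(185 + 124*(11 + 124)) = sqrt(185 + 124*135) = sqrt(185 + 16740) = sqrt(16925) = 5*sqrt(677)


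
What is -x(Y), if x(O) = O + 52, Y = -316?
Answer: 264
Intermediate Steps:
x(O) = 52 + O
-x(Y) = -(52 - 316) = -1*(-264) = 264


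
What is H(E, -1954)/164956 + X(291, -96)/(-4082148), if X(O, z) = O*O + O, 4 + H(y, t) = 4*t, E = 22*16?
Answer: -428984/6288051 ≈ -0.068222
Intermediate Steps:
E = 352
H(y, t) = -4 + 4*t
X(O, z) = O + O² (X(O, z) = O² + O = O + O²)
H(E, -1954)/164956 + X(291, -96)/(-4082148) = (-4 + 4*(-1954))/164956 + (291*(1 + 291))/(-4082148) = (-4 - 7816)*(1/164956) + (291*292)*(-1/4082148) = -7820*1/164956 + 84972*(-1/4082148) = -85/1793 - 73/3507 = -428984/6288051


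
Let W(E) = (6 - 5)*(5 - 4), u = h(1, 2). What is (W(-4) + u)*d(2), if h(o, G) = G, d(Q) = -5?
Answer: -15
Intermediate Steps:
u = 2
W(E) = 1 (W(E) = 1*1 = 1)
(W(-4) + u)*d(2) = (1 + 2)*(-5) = 3*(-5) = -15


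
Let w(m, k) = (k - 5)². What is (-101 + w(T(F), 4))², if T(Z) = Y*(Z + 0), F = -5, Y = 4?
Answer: 10000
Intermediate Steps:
T(Z) = 4*Z (T(Z) = 4*(Z + 0) = 4*Z)
w(m, k) = (-5 + k)²
(-101 + w(T(F), 4))² = (-101 + (-5 + 4)²)² = (-101 + (-1)²)² = (-101 + 1)² = (-100)² = 10000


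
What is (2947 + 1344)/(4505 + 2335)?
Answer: 4291/6840 ≈ 0.62734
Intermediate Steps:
(2947 + 1344)/(4505 + 2335) = 4291/6840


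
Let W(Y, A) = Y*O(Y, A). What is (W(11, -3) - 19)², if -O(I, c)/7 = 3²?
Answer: 506944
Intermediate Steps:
O(I, c) = -63 (O(I, c) = -7*3² = -7*9 = -63)
W(Y, A) = -63*Y (W(Y, A) = Y*(-63) = -63*Y)
(W(11, -3) - 19)² = (-63*11 - 19)² = (-693 - 19)² = (-712)² = 506944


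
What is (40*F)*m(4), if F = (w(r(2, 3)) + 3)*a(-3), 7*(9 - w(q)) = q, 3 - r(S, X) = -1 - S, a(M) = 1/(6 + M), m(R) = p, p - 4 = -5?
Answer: -1040/7 ≈ -148.57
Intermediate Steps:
p = -1 (p = 4 - 5 = -1)
m(R) = -1
r(S, X) = 4 + S (r(S, X) = 3 - (-1 - S) = 3 + (1 + S) = 4 + S)
w(q) = 9 - q/7
F = 26/7 (F = ((9 - (4 + 2)/7) + 3)/(6 - 3) = ((9 - 1/7*6) + 3)/3 = ((9 - 6/7) + 3)*(1/3) = (57/7 + 3)*(1/3) = (78/7)*(1/3) = 26/7 ≈ 3.7143)
(40*F)*m(4) = (40*(26/7))*(-1) = (1040/7)*(-1) = -1040/7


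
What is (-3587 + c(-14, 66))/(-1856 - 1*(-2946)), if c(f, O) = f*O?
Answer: -4511/1090 ≈ -4.1385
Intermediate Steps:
c(f, O) = O*f
(-3587 + c(-14, 66))/(-1856 - 1*(-2946)) = (-3587 + 66*(-14))/(-1856 - 1*(-2946)) = (-3587 - 924)/(-1856 + 2946) = -4511/1090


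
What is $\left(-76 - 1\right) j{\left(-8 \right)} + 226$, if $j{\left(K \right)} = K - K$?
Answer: $226$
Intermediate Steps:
$j{\left(K \right)} = 0$
$\left(-76 - 1\right) j{\left(-8 \right)} + 226 = \left(-76 - 1\right) 0 + 226 = \left(-77\right) 0 + 226 = 0 + 226 = 226$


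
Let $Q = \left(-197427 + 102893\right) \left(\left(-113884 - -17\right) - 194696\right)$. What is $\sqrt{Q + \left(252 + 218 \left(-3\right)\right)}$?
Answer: $4 \sqrt{1823105890} \approx 1.7079 \cdot 10^{5}$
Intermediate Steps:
$Q = 29169694642$ ($Q = - 94534 \left(\left(-113884 + 17\right) - 194696\right) = - 94534 \left(-113867 - 194696\right) = \left(-94534\right) \left(-308563\right) = 29169694642$)
$\sqrt{Q + \left(252 + 218 \left(-3\right)\right)} = \sqrt{29169694642 + \left(252 + 218 \left(-3\right)\right)} = \sqrt{29169694642 + \left(252 - 654\right)} = \sqrt{29169694642 - 402} = \sqrt{29169694240} = 4 \sqrt{1823105890}$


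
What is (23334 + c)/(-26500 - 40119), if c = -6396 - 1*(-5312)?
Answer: -22250/66619 ≈ -0.33399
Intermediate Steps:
c = -1084 (c = -6396 + 5312 = -1084)
(23334 + c)/(-26500 - 40119) = (23334 - 1084)/(-26500 - 40119) = 22250/(-66619) = 22250*(-1/66619) = -22250/66619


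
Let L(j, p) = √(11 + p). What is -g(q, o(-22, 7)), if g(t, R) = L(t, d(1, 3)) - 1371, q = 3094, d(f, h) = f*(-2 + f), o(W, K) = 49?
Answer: 1371 - √10 ≈ 1367.8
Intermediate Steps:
g(t, R) = -1371 + √10 (g(t, R) = √(11 + 1*(-2 + 1)) - 1371 = √(11 + 1*(-1)) - 1371 = √(11 - 1) - 1371 = √10 - 1371 = -1371 + √10)
-g(q, o(-22, 7)) = -(-1371 + √10) = 1371 - √10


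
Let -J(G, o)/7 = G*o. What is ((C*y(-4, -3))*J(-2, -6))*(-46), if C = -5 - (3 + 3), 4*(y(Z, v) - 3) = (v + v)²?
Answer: -510048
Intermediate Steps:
y(Z, v) = 3 + v² (y(Z, v) = 3 + (v + v)²/4 = 3 + (2*v)²/4 = 3 + (4*v²)/4 = 3 + v²)
C = -11 (C = -5 - 1*6 = -5 - 6 = -11)
J(G, o) = -7*G*o
((C*y(-4, -3))*J(-2, -6))*(-46) = ((-11*(3 + (-3)²))*(-7*(-2)*(-6)))*(-46) = (-11*(3 + 9)*(-84))*(-46) = (-11*12*(-84))*(-46) = -132*(-84)*(-46) = 11088*(-46) = -510048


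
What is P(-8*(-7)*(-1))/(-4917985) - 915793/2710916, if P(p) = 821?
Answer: -4506081899141/13332244224260 ≈ -0.33798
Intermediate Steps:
P(-8*(-7)*(-1))/(-4917985) - 915793/2710916 = 821/(-4917985) - 915793/2710916 = 821*(-1/4917985) - 915793*1/2710916 = -821/4917985 - 915793/2710916 = -4506081899141/13332244224260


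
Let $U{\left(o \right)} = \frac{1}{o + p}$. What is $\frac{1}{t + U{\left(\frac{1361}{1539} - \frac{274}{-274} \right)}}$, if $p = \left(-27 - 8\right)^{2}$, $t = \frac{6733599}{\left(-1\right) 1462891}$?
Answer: $- \frac{2762194213925}{12711961902576} \approx -0.21729$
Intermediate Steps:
$t = - \frac{6733599}{1462891}$ ($t = \frac{6733599}{-1462891} = 6733599 \left(- \frac{1}{1462891}\right) = - \frac{6733599}{1462891} \approx -4.6029$)
$p = 1225$ ($p = \left(-35\right)^{2} = 1225$)
$U{\left(o \right)} = \frac{1}{1225 + o}$ ($U{\left(o \right)} = \frac{1}{o + 1225} = \frac{1}{1225 + o}$)
$\frac{1}{t + U{\left(\frac{1361}{1539} - \frac{274}{-274} \right)}} = \frac{1}{- \frac{6733599}{1462891} + \frac{1}{1225 + \left(\frac{1361}{1539} - \frac{274}{-274}\right)}} = \frac{1}{- \frac{6733599}{1462891} + \frac{1}{1225 + \left(1361 \cdot \frac{1}{1539} - -1\right)}} = \frac{1}{- \frac{6733599}{1462891} + \frac{1}{1225 + \left(\frac{1361}{1539} + 1\right)}} = \frac{1}{- \frac{6733599}{1462891} + \frac{1}{1225 + \frac{2900}{1539}}} = \frac{1}{- \frac{6733599}{1462891} + \frac{1}{\frac{1888175}{1539}}} = \frac{1}{- \frac{6733599}{1462891} + \frac{1539}{1888175}} = \frac{1}{- \frac{12711961902576}{2762194213925}} = - \frac{2762194213925}{12711961902576}$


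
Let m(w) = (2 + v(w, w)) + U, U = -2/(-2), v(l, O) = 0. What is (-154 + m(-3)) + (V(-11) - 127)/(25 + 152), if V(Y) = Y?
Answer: -8955/59 ≈ -151.78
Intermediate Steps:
U = 1 (U = -2*(-½) = 1)
m(w) = 3 (m(w) = (2 + 0) + 1 = 2 + 1 = 3)
(-154 + m(-3)) + (V(-11) - 127)/(25 + 152) = (-154 + 3) + (-11 - 127)/(25 + 152) = -151 - 138/177 = -151 - 138*1/177 = -151 - 46/59 = -8955/59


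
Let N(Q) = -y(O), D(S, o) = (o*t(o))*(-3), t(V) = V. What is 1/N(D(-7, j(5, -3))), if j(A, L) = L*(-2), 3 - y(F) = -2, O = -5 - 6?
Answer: -⅕ ≈ -0.20000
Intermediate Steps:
O = -11
y(F) = 5 (y(F) = 3 - 1*(-2) = 3 + 2 = 5)
j(A, L) = -2*L
D(S, o) = -3*o² (D(S, o) = (o*o)*(-3) = o²*(-3) = -3*o²)
N(Q) = -5 (N(Q) = -1*5 = -5)
1/N(D(-7, j(5, -3))) = 1/(-5) = -⅕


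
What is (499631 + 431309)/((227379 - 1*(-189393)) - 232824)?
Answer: 232735/45987 ≈ 5.0609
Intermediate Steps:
(499631 + 431309)/((227379 - 1*(-189393)) - 232824) = 930940/((227379 + 189393) - 232824) = 930940/(416772 - 232824) = 930940/183948 = 930940*(1/183948) = 232735/45987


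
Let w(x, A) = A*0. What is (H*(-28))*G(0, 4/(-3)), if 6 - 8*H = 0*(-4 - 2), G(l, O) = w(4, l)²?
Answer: 0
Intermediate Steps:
w(x, A) = 0
G(l, O) = 0 (G(l, O) = 0² = 0)
H = ¾ (H = ¾ - 0*(-4 - 2) = ¾ - 0*(-6) = ¾ - ⅛*0 = ¾ + 0 = ¾ ≈ 0.75000)
(H*(-28))*G(0, 4/(-3)) = ((¾)*(-28))*0 = -21*0 = 0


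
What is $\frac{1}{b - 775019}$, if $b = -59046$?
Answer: $- \frac{1}{834065} \approx -1.1989 \cdot 10^{-6}$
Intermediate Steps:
$\frac{1}{b - 775019} = \frac{1}{-59046 - 775019} = \frac{1}{-834065} = - \frac{1}{834065}$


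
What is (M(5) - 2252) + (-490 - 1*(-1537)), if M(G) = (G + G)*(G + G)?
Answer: -1105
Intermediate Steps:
M(G) = 4*G**2 (M(G) = (2*G)*(2*G) = 4*G**2)
(M(5) - 2252) + (-490 - 1*(-1537)) = (4*5**2 - 2252) + (-490 - 1*(-1537)) = (4*25 - 2252) + (-490 + 1537) = (100 - 2252) + 1047 = -2152 + 1047 = -1105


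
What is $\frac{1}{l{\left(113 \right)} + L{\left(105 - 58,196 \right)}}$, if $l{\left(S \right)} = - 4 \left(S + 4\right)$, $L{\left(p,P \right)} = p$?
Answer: $- \frac{1}{421} \approx -0.0023753$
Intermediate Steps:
$l{\left(S \right)} = -16 - 4 S$ ($l{\left(S \right)} = - 4 \left(4 + S\right) = -16 - 4 S$)
$\frac{1}{l{\left(113 \right)} + L{\left(105 - 58,196 \right)}} = \frac{1}{\left(-16 - 452\right) + \left(105 - 58\right)} = \frac{1}{-468 + 47} = \frac{1}{-421} = - \frac{1}{421}$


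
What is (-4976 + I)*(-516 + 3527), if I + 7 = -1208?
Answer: -18641101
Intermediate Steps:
I = -1215 (I = -7 - 1208 = -1215)
(-4976 + I)*(-516 + 3527) = (-4976 - 1215)*(-516 + 3527) = -6191*3011 = -18641101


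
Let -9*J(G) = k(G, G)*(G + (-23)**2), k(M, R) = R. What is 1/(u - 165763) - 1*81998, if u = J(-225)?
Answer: -12969049675/158163 ≈ -81998.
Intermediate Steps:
J(G) = -G*(529 + G)/9 (J(G) = -G*(G + (-23)**2)/9 = -G*(G + 529)/9 = -G*(529 + G)/9)
u = 7600 (u = -1/9*(-225)*(529 - 225) = -1/9*(-225)*304 = 7600)
1/(u - 165763) - 1*81998 = 1/(7600 - 165763) - 1*81998 = 1/(-158163) - 81998 = -1/158163 - 81998 = -12969049675/158163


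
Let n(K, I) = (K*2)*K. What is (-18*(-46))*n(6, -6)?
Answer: 59616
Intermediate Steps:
n(K, I) = 2*K**2 (n(K, I) = (2*K)*K = 2*K**2)
(-18*(-46))*n(6, -6) = (-18*(-46))*(2*6**2) = 828*(2*36) = 828*72 = 59616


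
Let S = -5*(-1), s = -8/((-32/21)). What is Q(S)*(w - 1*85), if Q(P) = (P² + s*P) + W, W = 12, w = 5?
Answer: -5060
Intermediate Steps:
s = 21/4 (s = -8/((-32*1/21)) = -8/(-32/21) = -8*(-21/32) = 21/4 ≈ 5.2500)
S = 5
Q(P) = 12 + P² + 21*P/4 (Q(P) = (P² + 21*P/4) + 12 = 12 + P² + 21*P/4)
Q(S)*(w - 1*85) = (12 + 5² + (21/4)*5)*(5 - 1*85) = (12 + 25 + 105/4)*(5 - 85) = (253/4)*(-80) = -5060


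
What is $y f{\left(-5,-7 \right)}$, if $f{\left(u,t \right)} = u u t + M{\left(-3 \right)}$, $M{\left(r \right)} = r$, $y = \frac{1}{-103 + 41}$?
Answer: $\frac{89}{31} \approx 2.871$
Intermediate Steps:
$y = - \frac{1}{62}$ ($y = \frac{1}{-62} = - \frac{1}{62} \approx -0.016129$)
$f{\left(u,t \right)} = -3 + t u^{2}$ ($f{\left(u,t \right)} = u u t - 3 = u^{2} t - 3 = t u^{2} - 3 = -3 + t u^{2}$)
$y f{\left(-5,-7 \right)} = - \frac{-3 - 7 \left(-5\right)^{2}}{62} = - \frac{-3 - 175}{62} = \left(- \frac{1}{62}\right) \left(-178\right) = \frac{89}{31}$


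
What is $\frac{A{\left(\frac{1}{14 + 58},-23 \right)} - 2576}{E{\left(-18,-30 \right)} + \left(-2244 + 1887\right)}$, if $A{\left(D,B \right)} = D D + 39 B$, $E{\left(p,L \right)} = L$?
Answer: $\frac{18004031}{2006208} \approx 8.9742$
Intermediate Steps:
$A{\left(D,B \right)} = D^{2} + 39 B$
$\frac{A{\left(\frac{1}{14 + 58},-23 \right)} - 2576}{E{\left(-18,-30 \right)} + \left(-2244 + 1887\right)} = \frac{\left(\left(\frac{1}{14 + 58}\right)^{2} + 39 \left(-23\right)\right) - 2576}{-30 + \left(-2244 + 1887\right)} = \frac{\left(\left(\frac{1}{72}\right)^{2} - 897\right) - 2576}{-30 - 357} = \frac{\left(\left(\frac{1}{72}\right)^{2} - 897\right) - 2576}{-387} = \left(\left(\frac{1}{5184} - 897\right) - 2576\right) \left(- \frac{1}{387}\right) = \left(- \frac{4650047}{5184} - 2576\right) \left(- \frac{1}{387}\right) = \left(- \frac{18004031}{5184}\right) \left(- \frac{1}{387}\right) = \frac{18004031}{2006208}$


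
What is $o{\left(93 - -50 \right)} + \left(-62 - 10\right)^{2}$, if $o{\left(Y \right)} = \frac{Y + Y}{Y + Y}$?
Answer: $5185$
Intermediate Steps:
$o{\left(Y \right)} = 1$ ($o{\left(Y \right)} = \frac{2 Y}{2 Y} = 2 Y \frac{1}{2 Y} = 1$)
$o{\left(93 - -50 \right)} + \left(-62 - 10\right)^{2} = 1 + \left(-62 - 10\right)^{2} = 1 + \left(-72\right)^{2} = 1 + 5184 = 5185$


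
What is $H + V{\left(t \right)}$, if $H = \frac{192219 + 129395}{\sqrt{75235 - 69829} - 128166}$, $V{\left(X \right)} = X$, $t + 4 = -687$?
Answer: $- \frac{1898657336929}{2737753025} - \frac{160807 \sqrt{5406}}{8213259075} \approx -693.51$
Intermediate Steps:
$t = -691$ ($t = -4 - 687 = -691$)
$H = \frac{321614}{-128166 + \sqrt{5406}}$ ($H = \frac{321614}{\sqrt{5406} - 128166} = \frac{321614}{-128166 + \sqrt{5406}} \approx -2.5108$)
$H + V{\left(t \right)} = \left(- \frac{6869996654}{2737753025} - \frac{160807 \sqrt{5406}}{8213259075}\right) - 691 = - \frac{1898657336929}{2737753025} - \frac{160807 \sqrt{5406}}{8213259075}$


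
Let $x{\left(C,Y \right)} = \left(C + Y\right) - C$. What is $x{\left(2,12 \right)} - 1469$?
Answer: $-1457$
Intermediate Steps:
$x{\left(C,Y \right)} = Y$
$x{\left(2,12 \right)} - 1469 = 12 - 1469 = -1457$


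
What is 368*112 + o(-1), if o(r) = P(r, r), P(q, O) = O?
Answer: 41215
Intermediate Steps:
o(r) = r
368*112 + o(-1) = 368*112 - 1 = 41216 - 1 = 41215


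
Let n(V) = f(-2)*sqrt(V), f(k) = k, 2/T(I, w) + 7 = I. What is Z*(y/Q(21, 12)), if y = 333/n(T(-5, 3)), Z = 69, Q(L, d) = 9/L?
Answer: 53613*I*sqrt(6)/2 ≈ 65662.0*I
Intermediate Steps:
T(I, w) = 2/(-7 + I)
n(V) = -2*sqrt(V)
y = 333*I*sqrt(6)/2 (y = 333/((-2*sqrt(2)*(I*sqrt(3)/6))) = 333/((-2*I*sqrt(6)/6)) = 333/((-I*sqrt(6)/3)) = 333*(I*sqrt(6)/2) = 333*I*sqrt(6)/2 ≈ 407.84*I)
Z*(y/Q(21, 12)) = 69*((333*I*sqrt(6)/2)/((9/21))) = 69*((333*I*sqrt(6)/2)/((9*(1/21)))) = 69*((333*I*sqrt(6)/2)/(3/7)) = 69*((333*I*sqrt(6)/2)*(7/3)) = 69*(777*I*sqrt(6)/2) = 53613*I*sqrt(6)/2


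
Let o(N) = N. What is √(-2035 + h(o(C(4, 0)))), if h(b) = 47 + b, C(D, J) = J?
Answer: 2*I*√497 ≈ 44.587*I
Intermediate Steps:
√(-2035 + h(o(C(4, 0)))) = √(-2035 + (47 + 0)) = √(-2035 + 47) = √(-1988) = 2*I*√497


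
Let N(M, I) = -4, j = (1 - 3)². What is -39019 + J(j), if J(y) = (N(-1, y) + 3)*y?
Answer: -39023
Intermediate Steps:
j = 4 (j = (-2)² = 4)
J(y) = -y (J(y) = (-4 + 3)*y = -y)
-39019 + J(j) = -39019 - 1*4 = -39019 - 4 = -39023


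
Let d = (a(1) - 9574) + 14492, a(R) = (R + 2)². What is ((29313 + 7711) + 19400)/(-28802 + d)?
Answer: -56424/23875 ≈ -2.3633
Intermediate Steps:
a(R) = (2 + R)²
d = 4927 (d = ((2 + 1)² - 9574) + 14492 = (3² - 9574) + 14492 = (9 - 9574) + 14492 = -9565 + 14492 = 4927)
((29313 + 7711) + 19400)/(-28802 + d) = ((29313 + 7711) + 19400)/(-28802 + 4927) = (37024 + 19400)/(-23875) = 56424*(-1/23875) = -56424/23875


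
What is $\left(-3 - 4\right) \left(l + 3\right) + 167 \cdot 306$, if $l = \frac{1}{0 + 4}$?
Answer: $\frac{204317}{4} \approx 51079.0$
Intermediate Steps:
$l = \frac{1}{4} \approx 0.25$
$\left(-3 - 4\right) \left(l + 3\right) + 167 \cdot 306 = \left(-3 - 4\right) \left(\frac{1}{4} + 3\right) + 167 \cdot 306 = \left(-7\right) \frac{13}{4} + 51102 = - \frac{91}{4} + 51102 = \frac{204317}{4}$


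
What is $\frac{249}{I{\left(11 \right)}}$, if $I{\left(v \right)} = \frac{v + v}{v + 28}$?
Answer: $\frac{9711}{22} \approx 441.41$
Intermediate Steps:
$I{\left(v \right)} = \frac{2 v}{28 + v}$
$\frac{249}{I{\left(11 \right)}} = \frac{249}{2 \cdot 11 \frac{1}{28 + 11}} = \frac{249}{2 \cdot 11 \cdot \frac{1}{39}} = \frac{249}{\frac{22}{39}} = 249 \cdot \frac{39}{22} = \frac{9711}{22}$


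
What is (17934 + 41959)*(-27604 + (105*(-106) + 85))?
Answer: -2314804557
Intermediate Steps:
(17934 + 41959)*(-27604 + (105*(-106) + 85)) = 59893*(-27604 + (-11130 + 85)) = 59893*(-27604 - 11045) = 59893*(-38649) = -2314804557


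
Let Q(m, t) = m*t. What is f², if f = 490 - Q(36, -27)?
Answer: 2137444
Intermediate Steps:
f = 1462 (f = 490 - 36*(-27) = 490 - 1*(-972) = 490 + 972 = 1462)
f² = 1462² = 2137444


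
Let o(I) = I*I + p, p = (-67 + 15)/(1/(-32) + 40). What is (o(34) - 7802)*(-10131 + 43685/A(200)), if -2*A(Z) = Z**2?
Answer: 172302597817413/2558000 ≈ 6.7358e+7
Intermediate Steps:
p = -1664/1279 (p = -52/(-1/32 + 40) = -52/1279/32 = -52*32/1279 = -1664/1279 ≈ -1.3010)
o(I) = -1664/1279 + I**2 (o(I) = I*I - 1664/1279 = I**2 - 1664/1279 = -1664/1279 + I**2)
A(Z) = -Z**2/2
(o(34) - 7802)*(-10131 + 43685/A(200)) = ((-1664/1279 + 34**2) - 7802)*(-10131 + 43685/((-1/2*200**2))) = ((-1664/1279 + 1156) - 7802)*(-10131 + 43685/((-1/2*40000))) = (1476860/1279 - 7802)*(-10131 + 43685/(-20000)) = -8501898*(-10131 + 43685*(-1/20000))/1279 = -8501898*(-10131 - 8737/4000)/1279 = -8501898/1279*(-40532737/4000) = 172302597817413/2558000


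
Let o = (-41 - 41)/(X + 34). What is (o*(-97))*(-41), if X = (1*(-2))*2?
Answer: -163057/15 ≈ -10870.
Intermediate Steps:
X = -4 (X = -2*2 = -4)
o = -41/15 (o = (-41 - 41)/(-4 + 34) = -82/30 = -82*1/30 = -41/15 ≈ -2.7333)
(o*(-97))*(-41) = -41/15*(-97)*(-41) = (3977/15)*(-41) = -163057/15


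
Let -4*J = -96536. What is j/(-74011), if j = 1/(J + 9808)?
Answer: -1/2512081362 ≈ -3.9808e-10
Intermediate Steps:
J = 24134 (J = -¼*(-96536) = 24134)
j = 1/33942 (j = 1/(24134 + 9808) = 1/33942 ≈ 2.9462e-5)
j/(-74011) = (1/33942)/(-74011) = (1/33942)*(-1/74011) = -1/2512081362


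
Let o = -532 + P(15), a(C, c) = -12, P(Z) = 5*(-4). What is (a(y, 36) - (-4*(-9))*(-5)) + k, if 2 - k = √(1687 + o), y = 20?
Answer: 170 - √1135 ≈ 136.31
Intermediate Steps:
P(Z) = -20
o = -552 (o = -532 - 20 = -552)
k = 2 - √1135 (k = 2 - √(1687 - 552) = 2 - √1135 ≈ -31.690)
(a(y, 36) - (-4*(-9))*(-5)) + k = (-12 - (-4*(-9))*(-5)) + (2 - √1135) = (-12 - 36*(-5)) + (2 - √1135) = (-12 - 1*(-180)) + (2 - √1135) = (-12 + 180) + (2 - √1135) = 168 + (2 - √1135) = 170 - √1135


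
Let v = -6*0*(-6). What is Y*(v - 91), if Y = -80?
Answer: 7280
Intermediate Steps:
v = 0 (v = 0*(-6) = 0)
Y*(v - 91) = -80*(0 - 91) = -80*(-91) = 7280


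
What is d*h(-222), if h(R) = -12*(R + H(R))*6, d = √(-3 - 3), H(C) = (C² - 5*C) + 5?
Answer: -3612744*I*√6 ≈ -8.8494e+6*I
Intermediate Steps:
H(C) = 5 + C² - 5*C
d = I*√6 (d = √(-6) = I*√6 ≈ 2.4495*I)
h(R) = -360 - 72*R² + 288*R (h(R) = -12*(R + (5 + R² - 5*R))*6 = -12*(5 + R² - 4*R)*6 = (-60 - 12*R² + 48*R)*6 = -360 - 72*R² + 288*R)
d*h(-222) = (I*√6)*(-360 - 72*(-222)² + 288*(-222)) = (I*√6)*(-360 - 72*49284 - 63936) = (I*√6)*(-360 - 3548448 - 63936) = (I*√6)*(-3612744) = -3612744*I*√6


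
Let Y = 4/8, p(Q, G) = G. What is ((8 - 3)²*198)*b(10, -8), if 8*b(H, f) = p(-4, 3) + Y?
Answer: 17325/8 ≈ 2165.6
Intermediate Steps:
Y = ½ (Y = 4*(⅛) = ½ ≈ 0.50000)
b(H, f) = 7/16 (b(H, f) = (3 + ½)/8 = (⅛)*(7/2) = 7/16)
((8 - 3)²*198)*b(10, -8) = ((8 - 3)²*198)*(7/16) = (5²*198)*(7/16) = (25*198)*(7/16) = 4950*(7/16) = 17325/8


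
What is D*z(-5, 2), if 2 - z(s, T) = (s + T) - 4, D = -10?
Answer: -90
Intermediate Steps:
z(s, T) = 6 - T - s (z(s, T) = 2 - ((s + T) - 4) = 2 - ((T + s) - 4) = 2 - (-4 + T + s) = 2 + (4 - T - s) = 6 - T - s)
D*z(-5, 2) = -10*(6 - 1*2 - 1*(-5)) = -10*(6 - 2 + 5) = -10*9 = -90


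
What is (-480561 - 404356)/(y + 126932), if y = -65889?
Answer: -884917/61043 ≈ -14.497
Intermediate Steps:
(-480561 - 404356)/(y + 126932) = (-480561 - 404356)/(-65889 + 126932) = -884917/61043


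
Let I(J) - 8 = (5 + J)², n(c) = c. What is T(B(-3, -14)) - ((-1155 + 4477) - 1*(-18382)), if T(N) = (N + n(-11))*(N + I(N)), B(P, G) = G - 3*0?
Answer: -23579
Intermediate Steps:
B(P, G) = G (B(P, G) = G + 0 = G)
I(J) = 8 + (5 + J)²
T(N) = (-11 + N)*(8 + N + (5 + N)²) (T(N) = (N - 11)*(N + (8 + (5 + N)²)) = (-11 + N)*(8 + N + (5 + N)²))
T(B(-3, -14)) - ((-1155 + 4477) - 1*(-18382)) = (-363 + (-14)³ - 88*(-14)) - ((-1155 + 4477) - 1*(-18382)) = (-363 - 2744 + 1232) - (3322 + 18382) = -1875 - 1*21704 = -1875 - 21704 = -23579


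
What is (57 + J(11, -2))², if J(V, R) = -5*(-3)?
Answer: 5184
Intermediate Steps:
J(V, R) = 15
(57 + J(11, -2))² = (57 + 15)² = 72² = 5184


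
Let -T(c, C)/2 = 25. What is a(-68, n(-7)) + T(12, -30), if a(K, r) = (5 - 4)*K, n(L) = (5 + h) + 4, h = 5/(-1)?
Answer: -118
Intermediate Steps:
T(c, C) = -50 (T(c, C) = -2*25 = -50)
h = -5 (h = 5*(-1) = -5)
n(L) = 4 (n(L) = (5 - 5) + 4 = 0 + 4 = 4)
a(K, r) = K (a(K, r) = 1*K = K)
a(-68, n(-7)) + T(12, -30) = -68 - 50 = -118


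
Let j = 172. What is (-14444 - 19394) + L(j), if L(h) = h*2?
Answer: -33494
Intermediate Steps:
L(h) = 2*h
(-14444 - 19394) + L(j) = (-14444 - 19394) + 2*172 = -33838 + 344 = -33494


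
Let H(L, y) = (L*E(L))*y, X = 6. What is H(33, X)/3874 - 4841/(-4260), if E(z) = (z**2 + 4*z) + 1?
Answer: 40364869/634740 ≈ 63.593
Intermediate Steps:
E(z) = 1 + z**2 + 4*z
H(L, y) = L*y*(1 + L**2 + 4*L) (H(L, y) = (L*(1 + L**2 + 4*L))*y = L*y*(1 + L**2 + 4*L))
H(33, X)/3874 - 4841/(-4260) = (33*6*(1 + 33**2 + 4*33))/3874 - 4841/(-4260) = (33*6*(1 + 1089 + 132))*(1/3874) - 4841*(-1/4260) = (33*6*1222)*(1/3874) + 4841/4260 = 241956*(1/3874) + 4841/4260 = 9306/149 + 4841/4260 = 40364869/634740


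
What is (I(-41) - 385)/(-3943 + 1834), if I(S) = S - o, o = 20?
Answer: 446/2109 ≈ 0.21147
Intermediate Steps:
I(S) = -20 + S (I(S) = S - 1*20 = S - 20 = -20 + S)
(I(-41) - 385)/(-3943 + 1834) = ((-20 - 41) - 385)/(-3943 + 1834) = (-61 - 385)/(-2109) = -446*(-1/2109) = 446/2109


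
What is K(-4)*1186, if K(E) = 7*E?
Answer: -33208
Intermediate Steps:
K(-4)*1186 = (7*(-4))*1186 = -28*1186 = -33208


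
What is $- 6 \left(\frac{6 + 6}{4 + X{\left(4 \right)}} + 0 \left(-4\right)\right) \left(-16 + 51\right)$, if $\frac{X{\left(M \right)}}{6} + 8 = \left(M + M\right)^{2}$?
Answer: $- \frac{126}{17} \approx -7.4118$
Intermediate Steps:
$X{\left(M \right)} = -48 + 24 M^{2}$ ($X{\left(M \right)} = -48 + 6 \left(M + M\right)^{2} = -48 + 6 \left(2 M\right)^{2} = -48 + 6 \cdot 4 M^{2} = -48 + 24 M^{2}$)
$- 6 \left(\frac{6 + 6}{4 + X{\left(4 \right)}} + 0 \left(-4\right)\right) \left(-16 + 51\right) = - 6 \left(\frac{6 + 6}{4 - \left(48 - 24 \cdot 4^{2}\right)} + 0 \left(-4\right)\right) \left(-16 + 51\right) = - 6 \left(\frac{12}{4 + \left(-48 + 24 \cdot 16\right)} + 0\right) 35 = - 6 \left(\frac{12}{4 + \left(-48 + 384\right)} + 0\right) 35 = - 6 \left(\frac{12}{4 + 336} + 0\right) 35 = - 6 \left(\frac{12}{340} + 0\right) 35 = - 6 \left(12 \cdot \frac{1}{340} + 0\right) 35 = - 6 \left(\frac{3}{85} + 0\right) 35 = \left(-6\right) \frac{3}{85} \cdot 35 = \left(- \frac{18}{85}\right) 35 = - \frac{126}{17}$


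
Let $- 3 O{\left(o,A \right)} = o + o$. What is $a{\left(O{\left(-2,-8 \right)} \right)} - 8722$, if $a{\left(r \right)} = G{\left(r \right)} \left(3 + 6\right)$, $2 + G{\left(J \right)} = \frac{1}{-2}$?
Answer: $- \frac{17489}{2} \approx -8744.5$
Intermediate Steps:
$O{\left(o,A \right)} = - \frac{2 o}{3}$ ($O{\left(o,A \right)} = - \frac{o + o}{3} = - \frac{2 o}{3}$)
$G{\left(J \right)} = - \frac{5}{2}$ ($G{\left(J \right)} = -2 + \frac{1}{-2} = -2 - \frac{1}{2} = - \frac{5}{2}$)
$a{\left(r \right)} = - \frac{45}{2}$ ($a{\left(r \right)} = - \frac{5 \left(3 + 6\right)}{2} = \left(- \frac{5}{2}\right) 9 = - \frac{45}{2}$)
$a{\left(O{\left(-2,-8 \right)} \right)} - 8722 = - \frac{45}{2} - 8722 = - \frac{17489}{2}$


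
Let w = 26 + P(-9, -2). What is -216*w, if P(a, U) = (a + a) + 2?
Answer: -2160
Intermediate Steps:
P(a, U) = 2 + 2*a (P(a, U) = 2*a + 2 = 2 + 2*a)
w = 10 (w = 26 + (2 + 2*(-9)) = 26 + (2 - 18) = 26 - 16 = 10)
-216*w = -216*10 = -2160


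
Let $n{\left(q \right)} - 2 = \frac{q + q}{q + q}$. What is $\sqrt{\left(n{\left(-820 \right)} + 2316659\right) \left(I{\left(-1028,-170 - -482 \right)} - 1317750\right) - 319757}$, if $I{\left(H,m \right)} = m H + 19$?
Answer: $i \sqrt{3795774556911} \approx 1.9483 \cdot 10^{6} i$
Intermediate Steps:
$n{\left(q \right)} = 3$ ($n{\left(q \right)} = 2 + \frac{q + q}{q + q} = 2 + \frac{2 q}{2 q} = 2 + 2 q \frac{1}{2 q} = 2 + 1 = 3$)
$I{\left(H,m \right)} = 19 + H m$ ($I{\left(H,m \right)} = H m + 19 = 19 + H m$)
$\sqrt{\left(n{\left(-820 \right)} + 2316659\right) \left(I{\left(-1028,-170 - -482 \right)} - 1317750\right) - 319757} = \sqrt{\left(3 + 2316659\right) \left(\left(19 - 1028 \left(-170 - -482\right)\right) - 1317750\right) - 319757} = \sqrt{2316662 \left(\left(19 - 1028 \left(-170 + 482\right)\right) - 1317750\right) - 319757} = \sqrt{2316662 \left(\left(19 - 320736\right) - 1317750\right) - 319757} = \sqrt{2316662 \left(-320717 - 1317750\right) - 319757} = \sqrt{2316662 \left(-1638467\right) - 319757} = \sqrt{-3795774237154 - 319757} = \sqrt{-3795774556911} = i \sqrt{3795774556911}$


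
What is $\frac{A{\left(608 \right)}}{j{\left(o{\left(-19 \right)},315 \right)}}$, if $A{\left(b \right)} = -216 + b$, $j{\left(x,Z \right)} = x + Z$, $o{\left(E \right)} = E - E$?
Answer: $\frac{56}{45} \approx 1.2444$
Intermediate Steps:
$o{\left(E \right)} = 0$
$j{\left(x,Z \right)} = Z + x$
$\frac{A{\left(608 \right)}}{j{\left(o{\left(-19 \right)},315 \right)}} = \frac{-216 + 608}{315 + 0} = \frac{392}{315} = 392 \cdot \frac{1}{315} = \frac{56}{45}$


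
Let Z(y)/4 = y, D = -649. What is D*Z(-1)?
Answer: 2596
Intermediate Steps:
Z(y) = 4*y
D*Z(-1) = -2596*(-1) = -649*(-4) = 2596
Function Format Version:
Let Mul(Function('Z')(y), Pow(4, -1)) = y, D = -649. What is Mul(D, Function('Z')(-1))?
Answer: 2596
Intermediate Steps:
Function('Z')(y) = Mul(4, y)
Mul(D, Function('Z')(-1)) = Mul(-649, Mul(4, -1)) = Mul(-649, -4) = 2596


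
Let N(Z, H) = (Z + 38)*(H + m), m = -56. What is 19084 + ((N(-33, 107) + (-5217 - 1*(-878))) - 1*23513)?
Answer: -8513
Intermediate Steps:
N(Z, H) = (-56 + H)*(38 + Z) (N(Z, H) = (Z + 38)*(H - 56) = (38 + Z)*(-56 + H) = (-56 + H)*(38 + Z))
19084 + ((N(-33, 107) + (-5217 - 1*(-878))) - 1*23513) = 19084 + (((-2128 - 56*(-33) + 38*107 + 107*(-33)) + (-5217 - 1*(-878))) - 1*23513) = 19084 + (((-2128 + 1848 + 4066 - 3531) + (-5217 + 878)) - 23513) = 19084 + ((255 - 4339) - 23513) = 19084 + (-4084 - 23513) = 19084 - 27597 = -8513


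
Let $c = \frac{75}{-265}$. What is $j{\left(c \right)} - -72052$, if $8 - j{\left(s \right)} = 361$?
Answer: $71699$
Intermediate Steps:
$c = - \frac{15}{53}$ ($c = 75 \left(- \frac{1}{265}\right) = - \frac{15}{53} \approx -0.28302$)
$j{\left(s \right)} = -353$ ($j{\left(s \right)} = 8 - 361 = -353$)
$j{\left(c \right)} - -72052 = -353 - -72052 = -353 + 72052 = 71699$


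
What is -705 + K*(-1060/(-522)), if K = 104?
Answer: -128885/261 ≈ -493.81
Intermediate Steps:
-705 + K*(-1060/(-522)) = -705 + 104*(-1060/(-522)) = -705 + 104*(-1060*(-1/522)) = -705 + 104*(530/261) = -705 + 55120/261 = -128885/261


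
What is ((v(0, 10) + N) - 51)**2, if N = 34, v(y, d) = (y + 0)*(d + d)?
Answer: 289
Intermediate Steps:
v(y, d) = 2*d*y (v(y, d) = y*(2*d) = 2*d*y)
((v(0, 10) + N) - 51)**2 = ((2*10*0 + 34) - 51)**2 = ((0 + 34) - 51)**2 = (34 - 51)**2 = (-17)**2 = 289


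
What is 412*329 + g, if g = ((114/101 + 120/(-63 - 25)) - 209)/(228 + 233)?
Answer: 69423522248/512171 ≈ 1.3555e+5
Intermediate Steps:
g = -232460/512171 (g = ((114*(1/101) + 120/(-88)) - 209)/461 = ((114/101 + 120*(-1/88)) - 209)*(1/461) = ((114/101 - 15/11) - 209)*(1/461) = (-261/1111 - 209)*(1/461) = -232460/1111*1/461 = -232460/512171 ≈ -0.45387)
412*329 + g = 412*329 - 232460/512171 = 135548 - 232460/512171 = 69423522248/512171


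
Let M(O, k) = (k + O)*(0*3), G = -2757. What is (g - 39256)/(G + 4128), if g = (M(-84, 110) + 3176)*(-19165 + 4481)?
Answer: -46675640/1371 ≈ -34045.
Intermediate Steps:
M(O, k) = 0 (M(O, k) = (O + k)*0 = 0)
g = -46636384 (g = (0 + 3176)*(-19165 + 4481) = 3176*(-14684) = -46636384)
(g - 39256)/(G + 4128) = (-46636384 - 39256)/(-2757 + 4128) = -46675640/1371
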